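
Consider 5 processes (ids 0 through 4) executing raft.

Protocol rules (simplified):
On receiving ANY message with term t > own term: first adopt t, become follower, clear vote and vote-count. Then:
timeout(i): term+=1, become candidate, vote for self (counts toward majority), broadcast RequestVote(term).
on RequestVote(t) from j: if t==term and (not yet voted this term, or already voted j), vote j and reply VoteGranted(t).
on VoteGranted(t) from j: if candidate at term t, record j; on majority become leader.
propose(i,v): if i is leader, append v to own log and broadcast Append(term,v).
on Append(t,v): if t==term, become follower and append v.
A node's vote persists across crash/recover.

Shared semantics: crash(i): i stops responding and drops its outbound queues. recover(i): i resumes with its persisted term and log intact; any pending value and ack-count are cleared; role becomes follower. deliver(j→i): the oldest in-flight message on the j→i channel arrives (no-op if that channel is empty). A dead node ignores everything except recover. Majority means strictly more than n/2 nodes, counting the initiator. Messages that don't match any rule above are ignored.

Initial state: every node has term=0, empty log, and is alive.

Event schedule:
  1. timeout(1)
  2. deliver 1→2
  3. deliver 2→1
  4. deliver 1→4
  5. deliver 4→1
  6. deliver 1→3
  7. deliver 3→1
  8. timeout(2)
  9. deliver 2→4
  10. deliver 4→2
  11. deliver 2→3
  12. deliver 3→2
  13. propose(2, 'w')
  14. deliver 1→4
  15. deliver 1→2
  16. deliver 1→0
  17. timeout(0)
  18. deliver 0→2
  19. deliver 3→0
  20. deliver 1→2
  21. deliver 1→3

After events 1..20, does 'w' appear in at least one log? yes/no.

[1] timeout(1) → N1(cand t1 [-])
[2] deliver 1→2 → N2(foll t1 [-])
[3] deliver 2→1 → ∅
[4] deliver 1→4 → N4(foll t1 [-])
[5] deliver 4→1 → N1(lead t1 [-])
[6] deliver 1→3 → N3(foll t1 [-])
[7] deliver 3→1 → ∅
[8] timeout(2) → N2(cand t2 [-])
[9] deliver 2→4 → N4(foll t2 [-])
[10] deliver 4→2 → ∅
[11] deliver 2→3 → N3(foll t2 [-])
[12] deliver 3→2 → N2(lead t2 [-])
[13] propose(2,'w') → N2(lead t2 [w])
[14] deliver 1→4 → ∅
[15] deliver 1→2 → ∅
[16] deliver 1→0 → N0(foll t1 [-])
[17] timeout(0) → N0(cand t2 [-])
[18] deliver 0→2 → ∅
[19] deliver 3→0 → ∅
[20] deliver 1→2 → ∅

yes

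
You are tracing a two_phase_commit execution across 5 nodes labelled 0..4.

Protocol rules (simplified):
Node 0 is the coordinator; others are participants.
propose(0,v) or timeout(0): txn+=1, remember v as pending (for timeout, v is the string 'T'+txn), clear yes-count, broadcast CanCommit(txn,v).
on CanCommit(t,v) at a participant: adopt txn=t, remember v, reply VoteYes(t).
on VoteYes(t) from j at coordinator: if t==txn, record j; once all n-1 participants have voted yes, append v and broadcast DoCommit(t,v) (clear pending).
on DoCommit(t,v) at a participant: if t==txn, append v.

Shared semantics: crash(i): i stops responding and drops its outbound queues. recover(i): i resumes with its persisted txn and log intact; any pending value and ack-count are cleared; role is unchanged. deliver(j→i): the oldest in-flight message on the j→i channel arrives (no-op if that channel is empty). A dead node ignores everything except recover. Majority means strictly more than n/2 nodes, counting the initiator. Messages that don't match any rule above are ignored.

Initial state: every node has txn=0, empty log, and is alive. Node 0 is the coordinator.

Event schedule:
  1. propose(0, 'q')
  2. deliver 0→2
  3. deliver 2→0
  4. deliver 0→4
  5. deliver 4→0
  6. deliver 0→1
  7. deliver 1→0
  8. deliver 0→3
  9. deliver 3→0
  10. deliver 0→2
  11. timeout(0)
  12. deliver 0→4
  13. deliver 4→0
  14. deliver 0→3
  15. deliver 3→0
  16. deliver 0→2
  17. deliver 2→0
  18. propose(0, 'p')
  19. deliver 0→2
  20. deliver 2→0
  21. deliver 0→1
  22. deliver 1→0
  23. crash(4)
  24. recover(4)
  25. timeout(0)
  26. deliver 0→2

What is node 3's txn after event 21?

1. propose(0,'q'):  <0:coor t1 ->
2. deliver 0→2:  <2:part t1 ->
3. deliver 2→0:  nop
4. deliver 0→4:  <4:part t1 ->
5. deliver 4→0:  nop
6. deliver 0→1:  <1:part t1 ->
7. deliver 1→0:  nop
8. deliver 0→3:  <3:part t1 ->
9. deliver 3→0:  <0:coor t1 q>
10. deliver 0→2:  <2:part t1 q>
11. timeout(0):  <0:coor t2 q>
12. deliver 0→4:  <4:part t1 q>
13. deliver 4→0:  nop
14. deliver 0→3:  <3:part t1 q>
15. deliver 3→0:  nop
16. deliver 0→2:  <2:part t2 q>
17. deliver 2→0:  nop
18. propose(0,'p'):  <0:coor t3 q>
19. deliver 0→2:  <2:part t3 q>
20. deliver 2→0:  nop
21. deliver 0→1:  <1:part t1 q>

1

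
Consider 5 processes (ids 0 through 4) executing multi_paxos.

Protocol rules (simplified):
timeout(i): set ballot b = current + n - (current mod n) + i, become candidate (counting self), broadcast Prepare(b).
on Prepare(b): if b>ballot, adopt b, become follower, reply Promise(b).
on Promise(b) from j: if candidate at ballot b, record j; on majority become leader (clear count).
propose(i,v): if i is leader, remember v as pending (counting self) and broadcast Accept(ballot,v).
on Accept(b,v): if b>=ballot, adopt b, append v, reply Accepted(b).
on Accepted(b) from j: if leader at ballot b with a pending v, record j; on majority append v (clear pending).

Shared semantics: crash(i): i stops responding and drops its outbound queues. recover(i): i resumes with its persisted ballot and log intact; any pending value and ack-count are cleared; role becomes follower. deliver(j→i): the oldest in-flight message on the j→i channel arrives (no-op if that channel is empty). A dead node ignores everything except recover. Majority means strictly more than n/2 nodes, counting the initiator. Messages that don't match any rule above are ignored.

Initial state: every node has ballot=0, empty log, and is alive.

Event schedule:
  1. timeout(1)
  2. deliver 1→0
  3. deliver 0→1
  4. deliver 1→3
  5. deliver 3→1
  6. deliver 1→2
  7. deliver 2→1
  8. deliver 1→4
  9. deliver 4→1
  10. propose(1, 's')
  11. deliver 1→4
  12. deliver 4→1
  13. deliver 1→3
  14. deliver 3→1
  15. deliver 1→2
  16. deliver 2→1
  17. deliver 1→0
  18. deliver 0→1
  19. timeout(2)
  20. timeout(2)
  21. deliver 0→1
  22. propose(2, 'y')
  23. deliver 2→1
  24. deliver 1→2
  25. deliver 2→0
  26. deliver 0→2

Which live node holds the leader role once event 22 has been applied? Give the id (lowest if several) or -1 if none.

[1] timeout(1) → N1(cand b6 [-])
[2] deliver 1→0 → N0(foll b6 [-])
[3] deliver 0→1 → ∅
[4] deliver 1→3 → N3(foll b6 [-])
[5] deliver 3→1 → N1(lead b6 [-])
[6] deliver 1→2 → N2(foll b6 [-])
[7] deliver 2→1 → ∅
[8] deliver 1→4 → N4(foll b6 [-])
[9] deliver 4→1 → ∅
[10] propose(1,'s') → ∅
[11] deliver 1→4 → N4(foll b6 [s])
[12] deliver 4→1 → ∅
[13] deliver 1→3 → N3(foll b6 [s])
[14] deliver 3→1 → N1(lead b6 [s])
[15] deliver 1→2 → N2(foll b6 [s])
[16] deliver 2→1 → ∅
[17] deliver 1→0 → N0(foll b6 [s])
[18] deliver 0→1 → ∅
[19] timeout(2) → N2(cand b12 [s])
[20] timeout(2) → N2(cand b17 [s])
[21] deliver 0→1 → ∅
[22] propose(2,'y') → ∅

1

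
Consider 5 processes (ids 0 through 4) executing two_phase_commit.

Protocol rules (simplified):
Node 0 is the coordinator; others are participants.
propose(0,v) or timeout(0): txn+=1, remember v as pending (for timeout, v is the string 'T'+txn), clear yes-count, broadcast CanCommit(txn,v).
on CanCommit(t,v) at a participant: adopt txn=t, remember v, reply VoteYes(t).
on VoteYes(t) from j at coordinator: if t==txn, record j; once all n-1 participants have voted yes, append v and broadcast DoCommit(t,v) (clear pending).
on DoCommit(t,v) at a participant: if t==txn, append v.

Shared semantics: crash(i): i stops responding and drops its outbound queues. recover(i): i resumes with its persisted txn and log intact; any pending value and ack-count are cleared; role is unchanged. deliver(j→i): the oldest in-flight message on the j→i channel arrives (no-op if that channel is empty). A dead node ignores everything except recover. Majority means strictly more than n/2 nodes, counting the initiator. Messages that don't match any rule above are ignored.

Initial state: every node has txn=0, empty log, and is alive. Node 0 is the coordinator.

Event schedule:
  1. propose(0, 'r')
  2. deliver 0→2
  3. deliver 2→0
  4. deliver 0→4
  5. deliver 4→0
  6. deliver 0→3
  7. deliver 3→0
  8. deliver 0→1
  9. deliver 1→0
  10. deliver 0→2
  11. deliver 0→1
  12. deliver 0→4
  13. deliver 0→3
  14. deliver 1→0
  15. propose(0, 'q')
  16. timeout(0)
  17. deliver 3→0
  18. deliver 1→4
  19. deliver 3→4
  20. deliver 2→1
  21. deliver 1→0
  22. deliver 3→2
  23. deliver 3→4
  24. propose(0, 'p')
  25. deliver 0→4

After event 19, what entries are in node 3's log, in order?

1. propose(0,'r'):  <0:coor t1 ->
2. deliver 0→2:  <2:part t1 ->
3. deliver 2→0:  nop
4. deliver 0→4:  <4:part t1 ->
5. deliver 4→0:  nop
6. deliver 0→3:  <3:part t1 ->
7. deliver 3→0:  nop
8. deliver 0→1:  <1:part t1 ->
9. deliver 1→0:  <0:coor t1 r>
10. deliver 0→2:  <2:part t1 r>
11. deliver 0→1:  <1:part t1 r>
12. deliver 0→4:  <4:part t1 r>
13. deliver 0→3:  <3:part t1 r>
14. deliver 1→0:  nop
15. propose(0,'q'):  <0:coor t2 r>
16. timeout(0):  <0:coor t3 r>
17. deliver 3→0:  nop
18. deliver 1→4:  nop
19. deliver 3→4:  nop

r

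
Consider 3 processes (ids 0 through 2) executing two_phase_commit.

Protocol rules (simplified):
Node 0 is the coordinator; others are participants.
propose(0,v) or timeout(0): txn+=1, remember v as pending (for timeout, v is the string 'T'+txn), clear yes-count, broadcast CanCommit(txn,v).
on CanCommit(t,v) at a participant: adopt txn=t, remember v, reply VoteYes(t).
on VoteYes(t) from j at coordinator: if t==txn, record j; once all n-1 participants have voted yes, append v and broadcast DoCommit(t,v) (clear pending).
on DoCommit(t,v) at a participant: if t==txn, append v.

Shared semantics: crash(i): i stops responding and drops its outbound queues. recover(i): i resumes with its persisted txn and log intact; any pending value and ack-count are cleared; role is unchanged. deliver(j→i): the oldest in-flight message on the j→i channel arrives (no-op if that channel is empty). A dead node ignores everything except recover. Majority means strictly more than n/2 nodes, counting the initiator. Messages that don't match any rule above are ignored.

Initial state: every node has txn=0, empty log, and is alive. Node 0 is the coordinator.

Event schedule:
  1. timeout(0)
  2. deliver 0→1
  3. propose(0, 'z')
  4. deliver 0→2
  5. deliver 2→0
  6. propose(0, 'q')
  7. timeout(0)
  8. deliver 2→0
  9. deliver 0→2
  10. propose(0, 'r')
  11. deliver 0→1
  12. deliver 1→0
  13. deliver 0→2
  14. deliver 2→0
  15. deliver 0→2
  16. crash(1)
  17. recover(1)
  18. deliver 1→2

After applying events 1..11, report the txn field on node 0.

step 1 timeout(0): 0={coor,t=1,log=-}
step 2 deliver 0→1: 1={part,t=1,log=-}
step 3 propose(0,'z'): 0={coor,t=2,log=-}
step 4 deliver 0→2: 2={part,t=1,log=-}
step 5 deliver 2→0: —
step 6 propose(0,'q'): 0={coor,t=3,log=-}
step 7 timeout(0): 0={coor,t=4,log=-}
step 8 deliver 2→0: —
step 9 deliver 0→2: 2={part,t=2,log=-}
step 10 propose(0,'r'): 0={coor,t=5,log=-}
step 11 deliver 0→1: 1={part,t=2,log=-}

5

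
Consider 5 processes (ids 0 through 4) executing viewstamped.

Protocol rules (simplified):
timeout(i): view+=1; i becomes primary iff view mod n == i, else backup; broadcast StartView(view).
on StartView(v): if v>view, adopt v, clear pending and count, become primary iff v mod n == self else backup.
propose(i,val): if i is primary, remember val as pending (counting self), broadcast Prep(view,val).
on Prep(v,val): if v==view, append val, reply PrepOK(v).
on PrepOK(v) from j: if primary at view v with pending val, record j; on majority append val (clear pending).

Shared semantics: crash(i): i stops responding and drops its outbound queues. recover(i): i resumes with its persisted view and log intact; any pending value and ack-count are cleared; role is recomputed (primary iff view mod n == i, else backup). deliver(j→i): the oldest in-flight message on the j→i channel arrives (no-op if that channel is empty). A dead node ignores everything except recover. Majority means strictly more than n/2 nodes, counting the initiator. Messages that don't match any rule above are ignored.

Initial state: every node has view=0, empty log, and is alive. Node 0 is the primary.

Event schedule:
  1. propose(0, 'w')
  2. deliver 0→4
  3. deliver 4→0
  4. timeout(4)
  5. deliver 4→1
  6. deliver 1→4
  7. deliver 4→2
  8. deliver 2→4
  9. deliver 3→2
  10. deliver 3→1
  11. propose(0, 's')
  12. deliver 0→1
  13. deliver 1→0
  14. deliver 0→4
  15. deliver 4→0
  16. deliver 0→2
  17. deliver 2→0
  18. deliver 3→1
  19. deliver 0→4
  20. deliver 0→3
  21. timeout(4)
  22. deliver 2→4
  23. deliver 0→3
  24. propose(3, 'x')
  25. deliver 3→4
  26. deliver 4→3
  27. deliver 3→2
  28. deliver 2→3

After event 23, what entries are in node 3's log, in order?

step 1 propose(0,'w'): —
step 2 deliver 0→4: 4={back,v=0,log=w}
step 3 deliver 4→0: —
step 4 timeout(4): 4={back,v=1,log=w}
step 5 deliver 4→1: 1={prim,v=1,log=-}
step 6 deliver 1→4: —
step 7 deliver 4→2: 2={back,v=1,log=-}
step 8 deliver 2→4: —
step 9 deliver 3→2: —
step 10 deliver 3→1: —
step 11 propose(0,'s'): —
step 12 deliver 0→1: —
step 13 deliver 1→0: —
step 14 deliver 0→4: —
step 15 deliver 4→0: 0={back,v=1,log=-}
step 16 deliver 0→2: —
step 17 deliver 2→0: —
step 18 deliver 3→1: —
step 19 deliver 0→4: —
step 20 deliver 0→3: 3={back,v=0,log=w}
step 21 timeout(4): 4={back,v=2,log=w}
step 22 deliver 2→4: —
step 23 deliver 0→3: 3={back,v=0,log=w,s}

w,s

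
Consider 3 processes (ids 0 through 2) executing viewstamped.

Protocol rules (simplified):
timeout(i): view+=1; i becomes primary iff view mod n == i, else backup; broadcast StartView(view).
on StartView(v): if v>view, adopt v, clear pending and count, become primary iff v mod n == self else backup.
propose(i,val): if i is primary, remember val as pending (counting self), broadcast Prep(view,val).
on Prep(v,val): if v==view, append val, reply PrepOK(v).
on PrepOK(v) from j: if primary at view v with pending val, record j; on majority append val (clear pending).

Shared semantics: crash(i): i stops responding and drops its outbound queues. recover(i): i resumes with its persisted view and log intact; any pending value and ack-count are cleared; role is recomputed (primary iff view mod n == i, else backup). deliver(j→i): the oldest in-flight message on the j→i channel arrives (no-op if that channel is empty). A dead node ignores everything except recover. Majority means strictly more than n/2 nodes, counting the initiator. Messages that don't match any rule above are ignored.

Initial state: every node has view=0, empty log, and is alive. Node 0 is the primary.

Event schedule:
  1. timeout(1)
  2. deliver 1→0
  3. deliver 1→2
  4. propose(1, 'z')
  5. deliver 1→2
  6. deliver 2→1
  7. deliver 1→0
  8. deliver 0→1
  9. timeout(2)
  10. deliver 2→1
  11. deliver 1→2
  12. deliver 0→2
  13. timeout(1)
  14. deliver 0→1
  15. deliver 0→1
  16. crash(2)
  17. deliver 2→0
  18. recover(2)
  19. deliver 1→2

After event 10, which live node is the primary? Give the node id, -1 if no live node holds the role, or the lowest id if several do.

1. timeout(1):  <1:prim v1 ->
2. deliver 1→0:  <0:back v1 ->
3. deliver 1→2:  <2:back v1 ->
4. propose(1,'z'):  nop
5. deliver 1→2:  <2:back v1 z>
6. deliver 2→1:  <1:prim v1 z>
7. deliver 1→0:  <0:back v1 z>
8. deliver 0→1:  nop
9. timeout(2):  <2:prim v2 z>
10. deliver 2→1:  <1:back v2 z>

2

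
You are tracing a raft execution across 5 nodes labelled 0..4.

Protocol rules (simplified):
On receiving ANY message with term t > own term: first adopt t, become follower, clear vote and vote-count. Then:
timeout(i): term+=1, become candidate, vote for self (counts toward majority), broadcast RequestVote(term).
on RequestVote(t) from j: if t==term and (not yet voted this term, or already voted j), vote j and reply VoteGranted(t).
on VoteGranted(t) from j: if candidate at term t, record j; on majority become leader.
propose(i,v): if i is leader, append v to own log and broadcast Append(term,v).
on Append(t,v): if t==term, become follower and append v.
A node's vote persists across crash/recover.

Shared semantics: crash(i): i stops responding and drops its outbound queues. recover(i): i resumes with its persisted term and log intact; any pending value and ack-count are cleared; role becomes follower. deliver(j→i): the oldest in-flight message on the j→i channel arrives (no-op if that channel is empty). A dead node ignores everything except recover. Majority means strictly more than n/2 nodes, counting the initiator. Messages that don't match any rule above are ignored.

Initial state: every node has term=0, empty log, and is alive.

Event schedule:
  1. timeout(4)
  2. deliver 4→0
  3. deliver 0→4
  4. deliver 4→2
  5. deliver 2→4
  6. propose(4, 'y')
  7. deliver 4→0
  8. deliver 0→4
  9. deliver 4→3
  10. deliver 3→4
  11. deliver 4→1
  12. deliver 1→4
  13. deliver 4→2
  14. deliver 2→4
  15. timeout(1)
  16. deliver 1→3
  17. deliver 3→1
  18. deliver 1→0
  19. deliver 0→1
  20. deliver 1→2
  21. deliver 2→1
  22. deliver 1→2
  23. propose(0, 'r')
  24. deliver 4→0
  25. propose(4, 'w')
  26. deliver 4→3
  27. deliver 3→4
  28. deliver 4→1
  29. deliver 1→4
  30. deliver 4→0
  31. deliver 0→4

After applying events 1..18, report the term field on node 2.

1

1. timeout(4):  <4:cand t1 ->
2. deliver 4→0:  <0:foll t1 ->
3. deliver 0→4:  nop
4. deliver 4→2:  <2:foll t1 ->
5. deliver 2→4:  <4:lead t1 ->
6. propose(4,'y'):  <4:lead t1 y>
7. deliver 4→0:  <0:foll t1 y>
8. deliver 0→4:  nop
9. deliver 4→3:  <3:foll t1 ->
10. deliver 3→4:  nop
11. deliver 4→1:  <1:foll t1 ->
12. deliver 1→4:  nop
13. deliver 4→2:  <2:foll t1 y>
14. deliver 2→4:  nop
15. timeout(1):  <1:cand t2 ->
16. deliver 1→3:  <3:foll t2 ->
17. deliver 3→1:  nop
18. deliver 1→0:  <0:foll t2 y>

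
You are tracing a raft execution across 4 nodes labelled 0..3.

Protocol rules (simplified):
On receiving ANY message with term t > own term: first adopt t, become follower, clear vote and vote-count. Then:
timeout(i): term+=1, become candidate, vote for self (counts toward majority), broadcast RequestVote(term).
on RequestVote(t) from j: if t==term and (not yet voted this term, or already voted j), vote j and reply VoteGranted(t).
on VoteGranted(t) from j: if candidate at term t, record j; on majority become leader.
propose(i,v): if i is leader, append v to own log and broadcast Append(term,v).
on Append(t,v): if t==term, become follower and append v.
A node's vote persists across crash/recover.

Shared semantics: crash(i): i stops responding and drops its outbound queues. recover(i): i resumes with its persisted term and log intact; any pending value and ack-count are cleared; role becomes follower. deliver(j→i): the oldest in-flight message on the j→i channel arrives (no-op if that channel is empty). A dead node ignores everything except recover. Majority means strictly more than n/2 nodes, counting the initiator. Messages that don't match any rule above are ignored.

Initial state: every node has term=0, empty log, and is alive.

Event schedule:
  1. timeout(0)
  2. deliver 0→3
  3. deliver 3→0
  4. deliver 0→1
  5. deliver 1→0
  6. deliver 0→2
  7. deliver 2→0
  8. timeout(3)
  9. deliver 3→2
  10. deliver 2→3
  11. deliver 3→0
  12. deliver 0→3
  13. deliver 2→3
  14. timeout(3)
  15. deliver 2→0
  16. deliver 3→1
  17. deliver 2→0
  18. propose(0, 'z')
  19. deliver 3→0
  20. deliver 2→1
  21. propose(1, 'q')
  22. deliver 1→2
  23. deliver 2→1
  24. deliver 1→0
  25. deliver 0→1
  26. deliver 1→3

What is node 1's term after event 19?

2

1. timeout(0):  <0:cand t1 ->
2. deliver 0→3:  <3:foll t1 ->
3. deliver 3→0:  nop
4. deliver 0→1:  <1:foll t1 ->
5. deliver 1→0:  <0:lead t1 ->
6. deliver 0→2:  <2:foll t1 ->
7. deliver 2→0:  nop
8. timeout(3):  <3:cand t2 ->
9. deliver 3→2:  <2:foll t2 ->
10. deliver 2→3:  nop
11. deliver 3→0:  <0:foll t2 ->
12. deliver 0→3:  <3:lead t2 ->
13. deliver 2→3:  nop
14. timeout(3):  <3:cand t3 ->
15. deliver 2→0:  nop
16. deliver 3→1:  <1:foll t2 ->
17. deliver 2→0:  nop
18. propose(0,'z'):  nop
19. deliver 3→0:  <0:foll t3 ->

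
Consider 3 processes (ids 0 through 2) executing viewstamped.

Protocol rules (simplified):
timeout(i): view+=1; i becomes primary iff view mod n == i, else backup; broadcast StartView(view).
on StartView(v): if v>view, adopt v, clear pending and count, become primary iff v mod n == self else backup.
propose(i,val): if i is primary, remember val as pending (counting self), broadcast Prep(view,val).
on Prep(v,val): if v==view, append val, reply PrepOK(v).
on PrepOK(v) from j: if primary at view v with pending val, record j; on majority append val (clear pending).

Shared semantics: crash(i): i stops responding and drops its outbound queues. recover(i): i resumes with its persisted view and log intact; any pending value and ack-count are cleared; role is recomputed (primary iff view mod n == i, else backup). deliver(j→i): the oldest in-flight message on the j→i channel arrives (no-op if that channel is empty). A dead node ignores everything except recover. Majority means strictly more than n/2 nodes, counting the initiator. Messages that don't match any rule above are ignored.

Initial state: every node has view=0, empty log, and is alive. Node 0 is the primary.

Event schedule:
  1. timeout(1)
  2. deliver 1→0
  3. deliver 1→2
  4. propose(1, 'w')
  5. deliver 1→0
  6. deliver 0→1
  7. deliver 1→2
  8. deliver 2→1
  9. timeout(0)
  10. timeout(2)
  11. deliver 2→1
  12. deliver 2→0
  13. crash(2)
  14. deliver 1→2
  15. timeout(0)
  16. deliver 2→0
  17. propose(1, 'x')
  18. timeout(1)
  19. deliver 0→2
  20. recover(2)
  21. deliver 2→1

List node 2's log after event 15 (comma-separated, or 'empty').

w

after 1 — timeout(1): n1:prim/v1/[-]
after 2 — deliver 1→0: n0:back/v1/[-]
after 3 — deliver 1→2: n2:back/v1/[-]
after 4 — propose(1,'w'): ·
after 5 — deliver 1→0: n0:back/v1/[w]
after 6 — deliver 0→1: n1:prim/v1/[w]
after 7 — deliver 1→2: n2:back/v1/[w]
after 8 — deliver 2→1: ·
after 9 — timeout(0): n0:back/v2/[w]
after 10 — timeout(2): n2:prim/v2/[w]
after 11 — deliver 2→1: n1:back/v2/[w]
after 12 — deliver 2→0: ·
after 13 — crash(2): n2:✗prim/v2/[w]
after 14 — deliver 1→2: ·
after 15 — timeout(0): n0:prim/v3/[w]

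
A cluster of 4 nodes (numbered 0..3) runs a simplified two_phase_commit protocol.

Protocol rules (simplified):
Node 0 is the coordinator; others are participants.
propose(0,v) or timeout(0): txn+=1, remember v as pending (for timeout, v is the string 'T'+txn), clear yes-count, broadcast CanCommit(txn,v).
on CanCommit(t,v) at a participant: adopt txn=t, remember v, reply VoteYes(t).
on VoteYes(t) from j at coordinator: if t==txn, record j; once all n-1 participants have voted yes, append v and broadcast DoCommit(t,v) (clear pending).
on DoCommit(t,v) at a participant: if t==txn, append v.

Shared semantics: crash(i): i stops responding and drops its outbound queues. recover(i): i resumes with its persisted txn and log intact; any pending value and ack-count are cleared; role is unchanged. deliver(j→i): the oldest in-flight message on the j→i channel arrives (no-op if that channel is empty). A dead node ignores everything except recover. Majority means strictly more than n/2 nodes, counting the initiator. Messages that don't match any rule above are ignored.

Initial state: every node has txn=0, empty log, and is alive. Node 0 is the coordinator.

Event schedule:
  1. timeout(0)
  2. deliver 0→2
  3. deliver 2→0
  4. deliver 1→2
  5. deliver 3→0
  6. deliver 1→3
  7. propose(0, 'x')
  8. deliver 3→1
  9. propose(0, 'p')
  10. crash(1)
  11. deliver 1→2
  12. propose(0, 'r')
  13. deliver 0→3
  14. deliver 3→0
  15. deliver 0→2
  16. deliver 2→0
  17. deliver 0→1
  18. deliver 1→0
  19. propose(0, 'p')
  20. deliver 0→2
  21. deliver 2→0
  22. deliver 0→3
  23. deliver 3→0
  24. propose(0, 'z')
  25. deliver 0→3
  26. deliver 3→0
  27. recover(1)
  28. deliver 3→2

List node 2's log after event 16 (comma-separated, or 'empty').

e1 timeout(0): 0[coor,t=1,-]
e2 deliver 0→2: 2[part,t=1,-]
e3 deliver 2→0: ·
e4 deliver 1→2: ·
e5 deliver 3→0: ·
e6 deliver 1→3: ·
e7 propose(0,'x'): 0[coor,t=2,-]
e8 deliver 3→1: ·
e9 propose(0,'p'): 0[coor,t=3,-]
e10 crash(1): 1[✗part,t=0,-]
e11 deliver 1→2: ·
e12 propose(0,'r'): 0[coor,t=4,-]
e13 deliver 0→3: 3[part,t=1,-]
e14 deliver 3→0: ·
e15 deliver 0→2: 2[part,t=2,-]
e16 deliver 2→0: ·

empty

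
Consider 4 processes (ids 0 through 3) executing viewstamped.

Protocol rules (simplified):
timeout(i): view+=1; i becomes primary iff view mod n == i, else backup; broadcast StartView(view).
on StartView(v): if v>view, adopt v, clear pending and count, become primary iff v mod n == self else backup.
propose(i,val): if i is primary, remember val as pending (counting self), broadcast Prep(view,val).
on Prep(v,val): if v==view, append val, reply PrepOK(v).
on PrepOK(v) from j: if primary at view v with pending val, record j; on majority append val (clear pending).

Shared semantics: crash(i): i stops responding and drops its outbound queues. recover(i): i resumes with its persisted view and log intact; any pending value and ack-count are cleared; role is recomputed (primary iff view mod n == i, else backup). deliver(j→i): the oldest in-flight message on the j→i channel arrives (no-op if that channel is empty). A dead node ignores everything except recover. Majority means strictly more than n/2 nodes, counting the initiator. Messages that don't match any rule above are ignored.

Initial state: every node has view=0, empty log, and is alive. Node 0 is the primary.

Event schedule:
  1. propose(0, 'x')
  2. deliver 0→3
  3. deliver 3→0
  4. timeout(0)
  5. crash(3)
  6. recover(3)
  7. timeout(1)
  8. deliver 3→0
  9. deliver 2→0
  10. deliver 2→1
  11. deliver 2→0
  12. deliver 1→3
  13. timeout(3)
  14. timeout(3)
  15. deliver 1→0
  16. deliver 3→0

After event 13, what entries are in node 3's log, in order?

[1] propose(0,'x') → ∅
[2] deliver 0→3 → N3(back v0 [x])
[3] deliver 3→0 → ∅
[4] timeout(0) → N0(back v1 [-])
[5] crash(3) → N3(✗back v0 [x])
[6] recover(3) → N3(back v0 [x])
[7] timeout(1) → N1(prim v1 [-])
[8] deliver 3→0 → ∅
[9] deliver 2→0 → ∅
[10] deliver 2→1 → ∅
[11] deliver 2→0 → ∅
[12] deliver 1→3 → N3(back v1 [x])
[13] timeout(3) → N3(back v2 [x])

x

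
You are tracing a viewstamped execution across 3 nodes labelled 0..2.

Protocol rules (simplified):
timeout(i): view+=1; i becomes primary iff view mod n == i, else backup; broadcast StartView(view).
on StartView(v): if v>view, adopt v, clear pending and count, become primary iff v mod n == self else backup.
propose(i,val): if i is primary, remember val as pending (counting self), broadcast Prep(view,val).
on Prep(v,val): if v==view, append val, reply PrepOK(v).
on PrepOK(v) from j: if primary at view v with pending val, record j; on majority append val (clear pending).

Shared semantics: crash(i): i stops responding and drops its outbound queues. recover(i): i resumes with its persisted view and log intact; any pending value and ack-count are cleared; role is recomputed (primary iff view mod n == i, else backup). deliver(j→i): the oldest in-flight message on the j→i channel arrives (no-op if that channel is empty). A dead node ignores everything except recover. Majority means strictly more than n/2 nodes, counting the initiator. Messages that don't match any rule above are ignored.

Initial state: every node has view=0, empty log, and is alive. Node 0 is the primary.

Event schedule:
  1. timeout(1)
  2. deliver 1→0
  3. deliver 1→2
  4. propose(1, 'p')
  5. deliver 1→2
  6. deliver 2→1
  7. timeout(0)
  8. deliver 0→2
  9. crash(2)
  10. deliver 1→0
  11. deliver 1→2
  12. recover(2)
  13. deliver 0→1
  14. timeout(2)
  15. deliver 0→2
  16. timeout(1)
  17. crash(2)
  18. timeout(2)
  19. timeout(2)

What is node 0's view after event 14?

step 1 timeout(1): 1={prim,v=1,log=-}
step 2 deliver 1→0: 0={back,v=1,log=-}
step 3 deliver 1→2: 2={back,v=1,log=-}
step 4 propose(1,'p'): —
step 5 deliver 1→2: 2={back,v=1,log=p}
step 6 deliver 2→1: 1={prim,v=1,log=p}
step 7 timeout(0): 0={back,v=2,log=-}
step 8 deliver 0→2: 2={prim,v=2,log=p}
step 9 crash(2): 2={✗prim,v=2,log=p}
step 10 deliver 1→0: —
step 11 deliver 1→2: —
step 12 recover(2): 2={prim,v=2,log=p}
step 13 deliver 0→1: 1={back,v=2,log=p}
step 14 timeout(2): 2={back,v=3,log=p}

2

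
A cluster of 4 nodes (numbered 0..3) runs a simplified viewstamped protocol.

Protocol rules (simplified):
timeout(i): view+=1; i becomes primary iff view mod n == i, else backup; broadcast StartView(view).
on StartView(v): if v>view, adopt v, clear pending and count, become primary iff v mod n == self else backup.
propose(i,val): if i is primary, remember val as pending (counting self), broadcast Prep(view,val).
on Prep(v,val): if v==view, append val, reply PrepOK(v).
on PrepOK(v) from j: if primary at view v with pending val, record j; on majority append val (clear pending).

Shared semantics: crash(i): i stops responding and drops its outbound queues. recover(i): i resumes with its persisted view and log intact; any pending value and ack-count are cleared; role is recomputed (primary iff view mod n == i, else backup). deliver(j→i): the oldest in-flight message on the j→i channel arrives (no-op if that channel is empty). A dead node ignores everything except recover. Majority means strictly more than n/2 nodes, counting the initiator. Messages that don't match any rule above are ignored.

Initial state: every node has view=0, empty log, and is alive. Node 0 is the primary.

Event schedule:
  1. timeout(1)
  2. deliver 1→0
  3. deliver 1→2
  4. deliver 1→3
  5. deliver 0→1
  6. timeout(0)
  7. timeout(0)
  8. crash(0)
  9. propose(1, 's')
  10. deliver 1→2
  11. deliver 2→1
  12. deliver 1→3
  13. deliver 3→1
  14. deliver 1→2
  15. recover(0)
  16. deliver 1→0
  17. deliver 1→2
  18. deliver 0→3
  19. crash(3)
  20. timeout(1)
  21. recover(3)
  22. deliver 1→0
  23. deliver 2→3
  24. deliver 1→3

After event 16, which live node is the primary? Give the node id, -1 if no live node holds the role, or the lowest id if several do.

1

[1] timeout(1) → N1(prim v1 [-])
[2] deliver 1→0 → N0(back v1 [-])
[3] deliver 1→2 → N2(back v1 [-])
[4] deliver 1→3 → N3(back v1 [-])
[5] deliver 0→1 → ∅
[6] timeout(0) → N0(back v2 [-])
[7] timeout(0) → N0(back v3 [-])
[8] crash(0) → N0(✗back v3 [-])
[9] propose(1,'s') → ∅
[10] deliver 1→2 → N2(back v1 [s])
[11] deliver 2→1 → ∅
[12] deliver 1→3 → N3(back v1 [s])
[13] deliver 3→1 → N1(prim v1 [s])
[14] deliver 1→2 → ∅
[15] recover(0) → N0(back v3 [-])
[16] deliver 1→0 → ∅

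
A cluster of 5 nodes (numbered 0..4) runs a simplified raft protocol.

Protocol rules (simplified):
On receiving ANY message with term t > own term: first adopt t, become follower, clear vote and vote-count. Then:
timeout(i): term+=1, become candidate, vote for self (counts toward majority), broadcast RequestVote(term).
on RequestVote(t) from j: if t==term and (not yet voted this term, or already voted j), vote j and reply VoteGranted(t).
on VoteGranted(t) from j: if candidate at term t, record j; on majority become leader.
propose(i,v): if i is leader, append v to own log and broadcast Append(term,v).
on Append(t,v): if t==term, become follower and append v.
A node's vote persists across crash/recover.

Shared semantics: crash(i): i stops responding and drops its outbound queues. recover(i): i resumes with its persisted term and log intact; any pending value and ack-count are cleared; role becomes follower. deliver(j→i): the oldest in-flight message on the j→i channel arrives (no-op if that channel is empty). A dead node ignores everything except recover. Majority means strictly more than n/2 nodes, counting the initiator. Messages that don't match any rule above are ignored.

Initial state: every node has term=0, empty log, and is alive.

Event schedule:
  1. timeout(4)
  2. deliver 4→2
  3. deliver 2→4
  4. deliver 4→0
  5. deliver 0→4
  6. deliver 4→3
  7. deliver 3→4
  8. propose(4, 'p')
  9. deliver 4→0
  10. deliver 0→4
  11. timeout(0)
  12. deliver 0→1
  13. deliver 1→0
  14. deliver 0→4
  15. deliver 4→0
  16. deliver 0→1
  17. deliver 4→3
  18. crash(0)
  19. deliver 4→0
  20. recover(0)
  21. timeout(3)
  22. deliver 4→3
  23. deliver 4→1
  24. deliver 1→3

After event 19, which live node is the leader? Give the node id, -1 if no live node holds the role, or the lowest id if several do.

after 1 — timeout(4): n4:cand/t1/[-]
after 2 — deliver 4→2: n2:foll/t1/[-]
after 3 — deliver 2→4: ·
after 4 — deliver 4→0: n0:foll/t1/[-]
after 5 — deliver 0→4: n4:lead/t1/[-]
after 6 — deliver 4→3: n3:foll/t1/[-]
after 7 — deliver 3→4: ·
after 8 — propose(4,'p'): n4:lead/t1/[p]
after 9 — deliver 4→0: n0:foll/t1/[p]
after 10 — deliver 0→4: ·
after 11 — timeout(0): n0:cand/t2/[p]
after 12 — deliver 0→1: n1:foll/t2/[-]
after 13 — deliver 1→0: ·
after 14 — deliver 0→4: n4:foll/t2/[p]
after 15 — deliver 4→0: n0:lead/t2/[p]
after 16 — deliver 0→1: ·
after 17 — deliver 4→3: n3:foll/t1/[p]
after 18 — crash(0): n0:✗lead/t2/[p]
after 19 — deliver 4→0: ·

-1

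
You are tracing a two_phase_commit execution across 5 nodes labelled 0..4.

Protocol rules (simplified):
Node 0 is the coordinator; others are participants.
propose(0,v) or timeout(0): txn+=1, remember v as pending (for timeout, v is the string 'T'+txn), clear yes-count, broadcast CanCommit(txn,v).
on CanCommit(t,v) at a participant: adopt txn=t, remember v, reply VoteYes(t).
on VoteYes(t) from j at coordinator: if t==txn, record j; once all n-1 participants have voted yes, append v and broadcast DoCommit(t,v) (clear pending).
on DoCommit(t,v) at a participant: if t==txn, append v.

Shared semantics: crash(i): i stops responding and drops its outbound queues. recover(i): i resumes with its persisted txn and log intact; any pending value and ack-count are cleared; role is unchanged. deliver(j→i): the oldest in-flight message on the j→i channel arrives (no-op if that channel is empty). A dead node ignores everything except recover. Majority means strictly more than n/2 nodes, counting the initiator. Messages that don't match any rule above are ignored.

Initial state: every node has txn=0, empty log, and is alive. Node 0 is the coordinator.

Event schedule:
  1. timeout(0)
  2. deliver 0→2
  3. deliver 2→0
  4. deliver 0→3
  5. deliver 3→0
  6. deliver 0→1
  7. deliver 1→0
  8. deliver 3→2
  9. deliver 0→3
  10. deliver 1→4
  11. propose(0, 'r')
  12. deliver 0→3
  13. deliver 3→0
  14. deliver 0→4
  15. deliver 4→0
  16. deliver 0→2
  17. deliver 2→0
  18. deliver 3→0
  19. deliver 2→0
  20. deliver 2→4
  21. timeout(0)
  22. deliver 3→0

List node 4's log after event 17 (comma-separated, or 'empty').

[1] timeout(0) → N0(coor t1 [-])
[2] deliver 0→2 → N2(part t1 [-])
[3] deliver 2→0 → ∅
[4] deliver 0→3 → N3(part t1 [-])
[5] deliver 3→0 → ∅
[6] deliver 0→1 → N1(part t1 [-])
[7] deliver 1→0 → ∅
[8] deliver 3→2 → ∅
[9] deliver 0→3 → ∅
[10] deliver 1→4 → ∅
[11] propose(0,'r') → N0(coor t2 [-])
[12] deliver 0→3 → N3(part t2 [-])
[13] deliver 3→0 → ∅
[14] deliver 0→4 → N4(part t1 [-])
[15] deliver 4→0 → ∅
[16] deliver 0→2 → N2(part t2 [-])
[17] deliver 2→0 → ∅

empty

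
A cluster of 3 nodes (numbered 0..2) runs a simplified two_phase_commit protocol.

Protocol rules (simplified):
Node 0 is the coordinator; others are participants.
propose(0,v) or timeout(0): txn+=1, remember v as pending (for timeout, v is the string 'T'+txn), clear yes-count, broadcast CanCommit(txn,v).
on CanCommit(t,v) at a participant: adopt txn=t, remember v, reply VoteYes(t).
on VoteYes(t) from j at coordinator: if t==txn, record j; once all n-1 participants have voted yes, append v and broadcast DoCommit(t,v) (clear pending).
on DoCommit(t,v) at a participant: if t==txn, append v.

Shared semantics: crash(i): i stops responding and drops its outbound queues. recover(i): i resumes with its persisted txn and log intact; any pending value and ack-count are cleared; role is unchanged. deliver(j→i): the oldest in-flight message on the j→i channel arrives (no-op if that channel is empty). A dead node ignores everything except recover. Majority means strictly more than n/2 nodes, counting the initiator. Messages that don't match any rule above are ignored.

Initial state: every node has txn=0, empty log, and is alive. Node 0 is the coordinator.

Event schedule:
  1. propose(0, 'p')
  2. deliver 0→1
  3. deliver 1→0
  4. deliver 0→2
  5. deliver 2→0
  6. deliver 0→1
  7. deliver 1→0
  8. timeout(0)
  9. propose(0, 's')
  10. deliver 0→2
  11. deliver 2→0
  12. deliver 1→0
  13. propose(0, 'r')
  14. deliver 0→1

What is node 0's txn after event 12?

after 1 — propose(0,'p'): n0:coor/t1/[-]
after 2 — deliver 0→1: n1:part/t1/[-]
after 3 — deliver 1→0: ·
after 4 — deliver 0→2: n2:part/t1/[-]
after 5 — deliver 2→0: n0:coor/t1/[p]
after 6 — deliver 0→1: n1:part/t1/[p]
after 7 — deliver 1→0: ·
after 8 — timeout(0): n0:coor/t2/[p]
after 9 — propose(0,'s'): n0:coor/t3/[p]
after 10 — deliver 0→2: n2:part/t1/[p]
after 11 — deliver 2→0: ·
after 12 — deliver 1→0: ·

3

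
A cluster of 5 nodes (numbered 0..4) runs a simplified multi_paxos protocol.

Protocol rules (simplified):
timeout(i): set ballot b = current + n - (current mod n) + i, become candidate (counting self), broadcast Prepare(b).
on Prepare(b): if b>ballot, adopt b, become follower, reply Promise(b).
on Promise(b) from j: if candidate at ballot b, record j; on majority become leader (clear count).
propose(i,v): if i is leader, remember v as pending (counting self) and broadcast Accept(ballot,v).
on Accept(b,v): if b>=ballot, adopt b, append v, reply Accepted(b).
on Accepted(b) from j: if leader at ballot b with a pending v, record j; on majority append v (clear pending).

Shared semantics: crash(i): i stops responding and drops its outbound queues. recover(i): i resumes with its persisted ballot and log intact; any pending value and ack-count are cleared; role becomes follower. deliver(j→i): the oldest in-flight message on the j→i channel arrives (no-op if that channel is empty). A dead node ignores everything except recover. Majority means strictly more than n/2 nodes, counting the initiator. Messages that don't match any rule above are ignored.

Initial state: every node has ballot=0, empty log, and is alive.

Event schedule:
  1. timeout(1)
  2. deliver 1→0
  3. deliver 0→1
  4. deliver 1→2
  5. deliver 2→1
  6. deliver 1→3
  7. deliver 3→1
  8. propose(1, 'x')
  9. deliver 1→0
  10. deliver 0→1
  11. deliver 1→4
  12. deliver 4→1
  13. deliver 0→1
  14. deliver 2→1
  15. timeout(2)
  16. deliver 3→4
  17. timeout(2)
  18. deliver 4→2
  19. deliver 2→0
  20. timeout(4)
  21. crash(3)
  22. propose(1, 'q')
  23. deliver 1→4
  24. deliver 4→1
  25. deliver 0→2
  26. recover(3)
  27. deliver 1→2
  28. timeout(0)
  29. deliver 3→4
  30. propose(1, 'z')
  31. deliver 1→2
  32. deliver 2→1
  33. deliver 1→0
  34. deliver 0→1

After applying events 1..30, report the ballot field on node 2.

e1 timeout(1): 1[cand,b=6,-]
e2 deliver 1→0: 0[foll,b=6,-]
e3 deliver 0→1: ·
e4 deliver 1→2: 2[foll,b=6,-]
e5 deliver 2→1: 1[lead,b=6,-]
e6 deliver 1→3: 3[foll,b=6,-]
e7 deliver 3→1: ·
e8 propose(1,'x'): ·
e9 deliver 1→0: 0[foll,b=6,x]
e10 deliver 0→1: ·
e11 deliver 1→4: 4[foll,b=6,-]
e12 deliver 4→1: ·
e13 deliver 0→1: ·
e14 deliver 2→1: ·
e15 timeout(2): 2[cand,b=12,-]
e16 deliver 3→4: ·
e17 timeout(2): 2[cand,b=17,-]
e18 deliver 4→2: ·
e19 deliver 2→0: 0[foll,b=12,x]
e20 timeout(4): 4[cand,b=14,-]
e21 crash(3): 3[✗foll,b=6,-]
e22 propose(1,'q'): ·
e23 deliver 1→4: ·
e24 deliver 4→1: 1[foll,b=14,-]
e25 deliver 0→2: ·
e26 recover(3): 3[foll,b=6,-]
e27 deliver 1→2: ·
e28 timeout(0): 0[cand,b=15,x]
e29 deliver 3→4: ·
e30 propose(1,'z'): ·

17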